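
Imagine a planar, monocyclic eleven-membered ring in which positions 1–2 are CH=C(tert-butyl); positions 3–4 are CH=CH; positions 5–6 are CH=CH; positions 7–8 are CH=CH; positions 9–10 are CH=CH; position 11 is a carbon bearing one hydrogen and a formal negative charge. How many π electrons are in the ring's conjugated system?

12

Every ring atom contributes a p orbital perpendicular to the ring (each doubly-bonded ring atom is sp² with one p-orbital electron; the carbanion's lone pair occupies the p orbital), so the π system is cyclic and fully conjugated.
π-electron count: 5 × 2 = 10 from the double-bond units + 2 from the CH(-) atom = 12.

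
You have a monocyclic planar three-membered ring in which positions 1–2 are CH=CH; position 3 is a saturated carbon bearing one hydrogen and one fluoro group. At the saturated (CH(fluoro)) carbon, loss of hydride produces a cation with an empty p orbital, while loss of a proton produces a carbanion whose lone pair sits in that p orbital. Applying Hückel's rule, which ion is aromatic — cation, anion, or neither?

In either ion the ring is fully conjugated: every atom, including the new sp² carbon, supplies a p orbital.
Cation: 1 × 2 + 0 = 2 π electrons → 4(0)+2, aromatic.
Anion: 1 × 2 + 2 = 4 π electrons → 4(1), antiaromatic.

The cation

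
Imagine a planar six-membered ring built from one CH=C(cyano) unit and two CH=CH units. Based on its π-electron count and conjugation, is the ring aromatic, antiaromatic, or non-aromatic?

Aromatic

The p orbitals form a continuous loop: each doubly-bonded ring atom is sp² with one p-orbital electron. The ring is fully conjugated.
Counting π electrons: 3 × 2 = 6 from the 3 double-bond units.
Since 6 = 4·1 + 2, the ring meets the 4n+2 criterion.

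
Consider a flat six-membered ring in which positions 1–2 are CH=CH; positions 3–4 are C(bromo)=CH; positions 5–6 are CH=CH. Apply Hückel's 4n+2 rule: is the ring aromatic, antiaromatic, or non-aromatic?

Aromatic

All ring atoms are sp² and supply a p orbital to the ring (the double-bond atoms are sp², each contributing one p electron); the conjugation is uninterrupted.
π-electron count: 3 × 2 = 6 from the 3 double-bond units.
Since 6 = 4·1 + 2, the ring meets the 4n+2 criterion.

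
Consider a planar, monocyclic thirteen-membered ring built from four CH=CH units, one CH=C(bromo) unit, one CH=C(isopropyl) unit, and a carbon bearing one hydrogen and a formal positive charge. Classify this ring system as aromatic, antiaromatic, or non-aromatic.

Check conjugation: the double-bond atoms are sp², each contributing one p electron; the carbocation has an empty p orbital — every position has a p orbital, so the cyclic π system is continuous.
Counting π electrons: 6 × 2 = 12 from the double-bond units + 0 from the CH(+) atom = 12.
12 = 4(3); a planar, fully conjugated 4n system is antiaromatic.

Antiaromatic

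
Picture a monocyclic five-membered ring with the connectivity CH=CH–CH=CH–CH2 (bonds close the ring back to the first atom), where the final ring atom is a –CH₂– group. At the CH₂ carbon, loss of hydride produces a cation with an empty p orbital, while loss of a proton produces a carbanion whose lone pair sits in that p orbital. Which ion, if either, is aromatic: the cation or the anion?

The anion

Once that carbon is sp², every ring atom has a p orbital and both ions are fully conjugated.
Cation: 2 × 2 + 0 = 4 π electrons → 4(1), antiaromatic.
Anion: 2 × 2 + 2 = 6 π electrons → 4(1)+2, aromatic.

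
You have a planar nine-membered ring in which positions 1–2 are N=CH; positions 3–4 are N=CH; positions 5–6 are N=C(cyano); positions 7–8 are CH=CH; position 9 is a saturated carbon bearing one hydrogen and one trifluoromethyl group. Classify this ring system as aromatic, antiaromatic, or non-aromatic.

Because that saturated carbon is sp³ and has no p orbital in the ring π system at the CH(trifluoromethyl) position, the π system cannot extend all the way around the ring.
A ring that is not fully conjugated cannot be aromatic or antiaromatic regardless of its π-electron count.

Non-aromatic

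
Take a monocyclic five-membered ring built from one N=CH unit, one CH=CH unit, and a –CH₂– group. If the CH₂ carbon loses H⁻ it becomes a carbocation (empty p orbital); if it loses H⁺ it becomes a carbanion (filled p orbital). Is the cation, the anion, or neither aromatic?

Both ions have a continuous loop of p orbitals — each ring atom is sp².
Cation: 2 × 2 + 0 = 4 π electrons → 4(1), antiaromatic.
Anion: 2 × 2 + 2 = 6 π electrons → 4(1)+2, aromatic.

The anion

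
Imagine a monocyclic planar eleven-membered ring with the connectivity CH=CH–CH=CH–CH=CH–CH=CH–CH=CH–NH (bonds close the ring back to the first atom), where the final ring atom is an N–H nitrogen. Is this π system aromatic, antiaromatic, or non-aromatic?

Every ring atom contributes a p orbital perpendicular to the ring (every atom in a ring double bond is sp² and brings one electron to the p orbital; the pyrrole-type nitrogen donates its lone pair from the p orbital), so the π system is cyclic and fully conjugated.
Adding the contributions, 5 × 2 = 10 from the double-bond units + 2 from the NH atom = 12.
With 12 = 4·3 π electrons, Hückel's rule classifies the planar ring as antiaromatic.

Antiaromatic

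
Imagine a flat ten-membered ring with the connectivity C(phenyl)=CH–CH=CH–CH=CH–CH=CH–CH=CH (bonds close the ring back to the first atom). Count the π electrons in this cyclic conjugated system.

All ring atoms are sp² and supply a p orbital to the ring (the double-bond atoms are sp², each contributing one p electron); the conjugation is uninterrupted.
Tallying contributions gives 5 × 2 = 10 from the 5 double-bond units.

10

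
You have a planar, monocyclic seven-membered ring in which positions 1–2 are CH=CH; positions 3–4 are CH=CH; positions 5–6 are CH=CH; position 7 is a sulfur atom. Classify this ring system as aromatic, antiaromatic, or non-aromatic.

Antiaromatic

Every ring atom contributes a p orbital perpendicular to the ring (each doubly-bonded ring atom is sp² with one p-orbital electron; the sulfur donates one lone pair from its p orbital), so the π system is cyclic and fully conjugated.
Adding the contributions, 3 × 2 = 6 from the double-bond units + 2 from the S atom = 8.
A 4n π count (8, n = 2) in a planar conjugated ring means antiaromatic.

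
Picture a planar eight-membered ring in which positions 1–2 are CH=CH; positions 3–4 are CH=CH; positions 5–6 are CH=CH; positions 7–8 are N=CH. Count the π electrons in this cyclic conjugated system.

8

All ring atoms are sp² and supply a p orbital to the ring (every atom in a ring double bond is sp² and brings one electron to the p orbital; the doubly-bonded nitrogens are pyridine-type — their lone pairs lie in the ring plane, leaving one electron in the p orbital); the conjugation is uninterrupted.
π-electron count: 4 × 2 = 8 from the 4 double-bond units.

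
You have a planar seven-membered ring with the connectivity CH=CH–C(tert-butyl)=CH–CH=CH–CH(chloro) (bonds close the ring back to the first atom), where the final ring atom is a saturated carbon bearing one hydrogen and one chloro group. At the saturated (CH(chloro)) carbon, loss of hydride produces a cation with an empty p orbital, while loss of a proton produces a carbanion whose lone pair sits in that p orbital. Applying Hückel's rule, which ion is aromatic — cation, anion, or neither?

The cation

Both ions have a continuous loop of p orbitals — each ring atom is sp².
Cation: 3 × 2 + 0 = 6 π electrons → 4(1)+2, aromatic.
Anion: 3 × 2 + 2 = 8 π electrons → 4(2), antiaromatic.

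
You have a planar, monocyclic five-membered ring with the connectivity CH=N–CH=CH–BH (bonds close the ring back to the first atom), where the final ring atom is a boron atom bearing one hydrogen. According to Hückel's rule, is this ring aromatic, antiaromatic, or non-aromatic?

Check conjugation: every atom in a ring double bond is sp² and brings one electron to the p orbital; the doubly-bonded nitrogens are pyridine-type — their lone pairs lie in the ring plane, leaving one electron in the p orbital; the boron has an empty p orbital — every position has a p orbital, so the cyclic π system is continuous.
π-electron count: 2 × 2 = 4 from the double-bond units + 0 from the BH atom = 4.
4 = 4(1); a planar, fully conjugated 4n system is antiaromatic.

Antiaromatic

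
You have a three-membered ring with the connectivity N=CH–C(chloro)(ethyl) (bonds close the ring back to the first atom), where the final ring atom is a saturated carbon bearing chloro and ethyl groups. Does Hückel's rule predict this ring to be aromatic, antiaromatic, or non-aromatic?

The C(chloro)(ethyl) position has four σ bonds — that saturated carbon is sp³ and has no p orbital in the ring π system — so the cyclic conjugation is interrupted.
A ring that is not fully conjugated cannot be aromatic or antiaromatic regardless of its π-electron count.

Non-aromatic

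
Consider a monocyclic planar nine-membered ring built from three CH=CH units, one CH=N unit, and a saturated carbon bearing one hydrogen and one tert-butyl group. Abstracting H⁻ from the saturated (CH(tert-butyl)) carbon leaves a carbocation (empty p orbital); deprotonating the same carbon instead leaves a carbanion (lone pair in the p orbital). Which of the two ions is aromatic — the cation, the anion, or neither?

In both ions every ring atom is sp² and contributes a p orbital, so both rings are fully conjugated.
Cation: 4 × 2 + 0 = 8 π electrons → 4(2), antiaromatic.
Anion: 4 × 2 + 2 = 10 π electrons → 4(2)+2, aromatic.

The anion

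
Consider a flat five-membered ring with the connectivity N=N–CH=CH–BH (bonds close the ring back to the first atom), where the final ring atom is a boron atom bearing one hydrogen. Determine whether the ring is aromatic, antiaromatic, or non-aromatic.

All ring atoms are sp² and supply a p orbital to the ring (every atom in a ring double bond is sp² and brings one electron to the p orbital; the doubly-bonded nitrogens are pyridine-type — their lone pairs lie in the ring plane, leaving one electron in the p orbital; the boron has an empty p orbital); the conjugation is uninterrupted.
Counting π electrons: 2 × 2 = 4 from the double-bond units + 0 from the BH atom = 4.
4 is a 4n count (n = 1), so the planar conjugated ring is antiaromatic.

Antiaromatic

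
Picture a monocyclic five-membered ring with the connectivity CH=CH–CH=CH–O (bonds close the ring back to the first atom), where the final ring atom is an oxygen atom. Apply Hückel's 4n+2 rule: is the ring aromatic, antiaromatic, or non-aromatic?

Aromatic

The p orbitals form a continuous loop: each doubly-bonded ring atom is sp² with one p-orbital electron; the oxygen donates one lone pair from its p orbital. The ring is fully conjugated.
Counting π electrons: 2 × 2 = 4 from the double-bond units + 2 from the O atom = 6.
With 6 π electrons (n = 1), the Hückel 4n+2 condition holds.
This is furan.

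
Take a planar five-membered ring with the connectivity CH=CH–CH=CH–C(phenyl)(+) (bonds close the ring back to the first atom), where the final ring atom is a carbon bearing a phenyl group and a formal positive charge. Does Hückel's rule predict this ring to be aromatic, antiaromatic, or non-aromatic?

Antiaromatic

Every ring atom contributes a p orbital perpendicular to the ring (each doubly-bonded ring atom is sp² with one p-orbital electron; the carbocation has an empty p orbital), so the π system is cyclic and fully conjugated.
Counting π electrons: 2 × 2 = 4 from the double-bond units + 0 from the C(phenyl)(+) atom = 4.
A 4n π count (4, n = 1) in a planar conjugated ring means antiaromatic.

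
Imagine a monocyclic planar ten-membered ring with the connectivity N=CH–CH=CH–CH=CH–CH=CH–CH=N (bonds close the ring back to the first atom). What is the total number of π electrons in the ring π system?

10

The p orbitals form a continuous loop: the double-bond atoms are sp², each contributing one p electron; each sp² =N– keeps its lone pair in-plane and puts one electron into the π system. The ring is fully conjugated.
π-electron count: 5 × 2 = 10 from the 5 double-bond units.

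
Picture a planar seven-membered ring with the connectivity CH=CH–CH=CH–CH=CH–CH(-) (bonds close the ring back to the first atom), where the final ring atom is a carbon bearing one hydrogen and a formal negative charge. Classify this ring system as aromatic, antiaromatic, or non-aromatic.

Antiaromatic

The p orbitals form a continuous loop: the double-bond atoms are sp², each contributing one p electron; the carbanion's lone pair occupies the p orbital. The ring is fully conjugated.
Tallying contributions gives 3 × 2 = 6 from the double-bond units + 2 from the CH(-) atom = 8.
8 is a 4n count (n = 2), so the planar conjugated ring is antiaromatic.
(The species described is the cycloheptatrienyl anion.)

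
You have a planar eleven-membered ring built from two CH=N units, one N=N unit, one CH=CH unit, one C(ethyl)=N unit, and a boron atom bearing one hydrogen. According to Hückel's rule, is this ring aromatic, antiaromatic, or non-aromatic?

Aromatic

All ring atoms are sp² and supply a p orbital to the ring (each doubly-bonded ring atom is sp² with one p-orbital electron; the doubly-bonded nitrogens are pyridine-type — their lone pairs lie in the ring plane, leaving one electron in the p orbital; the boron has an empty p orbital); the conjugation is uninterrupted.
Tallying contributions gives 5 × 2 = 10 from the double-bond units + 0 from the BH atom = 10.
That gives a 4n+2 count (10, n = 2).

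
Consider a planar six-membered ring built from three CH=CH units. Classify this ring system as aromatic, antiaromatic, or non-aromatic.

Aromatic

All ring atoms are sp² and supply a p orbital to the ring (each doubly-bonded ring atom is sp² with one p-orbital electron); the conjugation is uninterrupted.
π-electron count: 3 × 2 = 6 from the 3 double-bond units.
Since 6 = 4·1 + 2, the ring meets the 4n+2 criterion.
(This ring is benzene.)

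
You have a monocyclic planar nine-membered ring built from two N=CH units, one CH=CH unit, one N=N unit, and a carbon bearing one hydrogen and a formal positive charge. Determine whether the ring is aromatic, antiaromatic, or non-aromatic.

The p orbitals form a continuous loop: each doubly-bonded ring atom is sp² with one p-orbital electron; each =N– nitrogen is pyridine-type (lone pair in the sp² plane, one electron in the p orbital); the carbocation has an empty p orbital. The ring is fully conjugated.
π-electron count: 4 × 2 = 8 from the double-bond units + 0 from the CH(+) atom = 8.
A 4n π count (8, n = 2) in a planar conjugated ring means antiaromatic.

Antiaromatic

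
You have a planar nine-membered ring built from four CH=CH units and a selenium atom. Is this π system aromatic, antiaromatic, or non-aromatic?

Aromatic

All ring atoms are sp² and supply a p orbital to the ring (the double-bond atoms are sp², each contributing one p electron; the selenium donates one lone pair from its p orbital); the conjugation is uninterrupted.
Counting π electrons: 4 × 2 = 8 from the double-bond units + 2 from the Se atom = 10.
That gives a 4n+2 count (10, n = 2).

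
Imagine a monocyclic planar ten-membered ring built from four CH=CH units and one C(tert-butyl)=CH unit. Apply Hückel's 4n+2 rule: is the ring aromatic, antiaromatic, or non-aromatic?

Aromatic

Every ring atom contributes a p orbital perpendicular to the ring (each doubly-bonded ring atom is sp² with one p-orbital electron), so the π system is cyclic and fully conjugated.
π-electron count: 5 × 2 = 10 from the 5 double-bond units.
Since 10 = 4·2 + 2, the ring meets the 4n+2 criterion.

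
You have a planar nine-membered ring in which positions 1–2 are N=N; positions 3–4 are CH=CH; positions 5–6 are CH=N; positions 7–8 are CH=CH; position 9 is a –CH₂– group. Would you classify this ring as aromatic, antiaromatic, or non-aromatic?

The CH2 carbon is saturated: the tetrahedral CH₂ carbon is sp³ and has no p orbital in the ring π system. Conjugation is not continuous around the ring.
Broken conjugation rules out both aromaticity and antiaromaticity.

Non-aromatic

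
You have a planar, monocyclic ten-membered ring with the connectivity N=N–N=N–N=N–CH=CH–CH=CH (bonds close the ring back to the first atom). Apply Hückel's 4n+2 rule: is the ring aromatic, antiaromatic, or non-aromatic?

Aromatic

All ring atoms are sp² and supply a p orbital to the ring (each doubly-bonded ring atom is sp² with one p-orbital electron; each sp² =N– keeps its lone pair in-plane and puts one electron into the π system); the conjugation is uninterrupted.
Counting π electrons: 5 × 2 = 10 from the 5 double-bond units.
That gives a 4n+2 count (10, n = 2).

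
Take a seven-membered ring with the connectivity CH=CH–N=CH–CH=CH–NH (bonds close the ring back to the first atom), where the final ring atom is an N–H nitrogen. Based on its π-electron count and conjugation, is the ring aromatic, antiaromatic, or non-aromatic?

All ring atoms are sp² and supply a p orbital to the ring (each doubly-bonded ring atom is sp² with one p-orbital electron; the doubly-bonded nitrogens are pyridine-type — their lone pairs lie in the ring plane, leaving one electron in the p orbital; the pyrrole-type nitrogen donates its lone pair from the p orbital); the conjugation is uninterrupted.
Tallying contributions gives 3 × 2 = 6 from the double-bond units + 2 from the NH atom = 8.
A 4n π count (8, n = 2) in a planar conjugated ring means antiaromatic.

Antiaromatic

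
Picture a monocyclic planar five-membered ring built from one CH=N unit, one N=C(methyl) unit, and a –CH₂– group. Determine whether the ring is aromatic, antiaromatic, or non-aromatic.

At the CH2 position, the tetrahedral CH₂ carbon is sp³ and has no p orbital in the ring π system; the ring's p-orbital overlap is broken there.
Without a continuous loop of overlapping p orbitals the Hückel electron count never comes into play.

Non-aromatic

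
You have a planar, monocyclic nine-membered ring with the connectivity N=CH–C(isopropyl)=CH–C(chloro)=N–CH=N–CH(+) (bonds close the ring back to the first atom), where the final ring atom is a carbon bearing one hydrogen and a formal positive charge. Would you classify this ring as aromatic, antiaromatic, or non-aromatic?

Antiaromatic

Check conjugation: every atom in a ring double bond is sp² and brings one electron to the p orbital; the doubly-bonded nitrogens are pyridine-type — their lone pairs lie in the ring plane, leaving one electron in the p orbital; the carbocation has an empty p orbital — every position has a p orbital, so the cyclic π system is continuous.
Tallying contributions gives 4 × 2 = 8 from the double-bond units + 0 from the CH(+) atom = 8.
A 4n π count (8, n = 2) in a planar conjugated ring means antiaromatic.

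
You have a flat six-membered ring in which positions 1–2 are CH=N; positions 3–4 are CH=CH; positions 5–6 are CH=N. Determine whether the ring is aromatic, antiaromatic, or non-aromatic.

All ring atoms are sp² and supply a p orbital to the ring (every atom in a ring double bond is sp² and brings one electron to the p orbital; each =N– nitrogen is pyridine-type (lone pair in the sp² plane, one electron in the p orbital)); the conjugation is uninterrupted.
Counting π electrons: 3 × 2 = 6 from the 3 double-bond units.
That gives a 4n+2 count (6, n = 1).

Aromatic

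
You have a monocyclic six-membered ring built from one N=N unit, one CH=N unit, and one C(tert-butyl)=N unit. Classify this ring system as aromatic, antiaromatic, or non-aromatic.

Every ring atom contributes a p orbital perpendicular to the ring (the double-bond atoms are sp², each contributing one p electron; each sp² =N– keeps its lone pair in-plane and puts one electron into the π system), so the π system is cyclic and fully conjugated.
Adding the contributions, 3 × 2 = 6 from the 3 double-bond units.
That gives a 4n+2 count (6, n = 1).

Aromatic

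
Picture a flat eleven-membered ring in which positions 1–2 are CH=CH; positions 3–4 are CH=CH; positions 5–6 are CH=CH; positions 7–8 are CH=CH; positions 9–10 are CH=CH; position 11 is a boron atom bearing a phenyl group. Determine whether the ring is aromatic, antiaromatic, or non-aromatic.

All ring atoms are sp² and supply a p orbital to the ring (each doubly-bonded ring atom is sp² with one p-orbital electron; the boron has an empty p orbital); the conjugation is uninterrupted.
π-electron count: 5 × 2 = 10 from the double-bond units + 0 from the B(phenyl) atom = 10.
10 = 4(2) + 2, which satisfies Hückel's 4n+2 rule.

Aromatic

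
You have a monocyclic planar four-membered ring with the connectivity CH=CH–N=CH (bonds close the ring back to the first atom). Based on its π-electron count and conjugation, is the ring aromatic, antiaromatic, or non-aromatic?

Antiaromatic

All ring atoms are sp² and supply a p orbital to the ring (every atom in a ring double bond is sp² and brings one electron to the p orbital; each =N– nitrogen is pyridine-type (lone pair in the sp² plane, one electron in the p orbital)); the conjugation is uninterrupted.
Counting π electrons: 2 × 2 = 4 from the 2 double-bond units.
A 4n π count (4, n = 1) in a planar conjugated ring means antiaromatic.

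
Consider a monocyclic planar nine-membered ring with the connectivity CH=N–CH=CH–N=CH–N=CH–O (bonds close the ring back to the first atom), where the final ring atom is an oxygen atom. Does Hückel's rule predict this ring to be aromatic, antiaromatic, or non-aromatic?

Aromatic

The p orbitals form a continuous loop: the double-bond atoms are sp², each contributing one p electron; each sp² =N– keeps its lone pair in-plane and puts one electron into the π system; the oxygen donates one lone pair from its p orbital. The ring is fully conjugated.
Tallying contributions gives 4 × 2 = 8 from the double-bond units + 2 from the O atom = 10.
Since 10 = 4·2 + 2, the ring meets the 4n+2 criterion.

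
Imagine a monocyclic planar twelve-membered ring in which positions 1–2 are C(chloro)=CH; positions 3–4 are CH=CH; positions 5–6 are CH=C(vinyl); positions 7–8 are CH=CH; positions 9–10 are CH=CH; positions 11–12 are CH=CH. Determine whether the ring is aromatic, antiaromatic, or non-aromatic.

All ring atoms are sp² and supply a p orbital to the ring (every atom in a ring double bond is sp² and brings one electron to the p orbital); the conjugation is uninterrupted.
Adding the contributions, 6 × 2 = 12 from the 6 double-bond units.
12 is a 4n count (n = 3), so the planar conjugated ring is antiaromatic.

Antiaromatic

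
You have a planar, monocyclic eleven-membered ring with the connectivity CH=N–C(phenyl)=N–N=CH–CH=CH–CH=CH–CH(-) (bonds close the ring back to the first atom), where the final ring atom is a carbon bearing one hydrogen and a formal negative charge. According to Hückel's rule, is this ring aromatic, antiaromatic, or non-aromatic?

Antiaromatic

Every ring atom contributes a p orbital perpendicular to the ring (each doubly-bonded ring atom is sp² with one p-orbital electron; each sp² =N– keeps its lone pair in-plane and puts one electron into the π system; the carbanion's lone pair occupies the p orbital), so the π system is cyclic and fully conjugated.
Adding the contributions, 5 × 2 = 10 from the double-bond units + 2 from the CH(-) atom = 12.
12 = 4(3); a planar, fully conjugated 4n system is antiaromatic.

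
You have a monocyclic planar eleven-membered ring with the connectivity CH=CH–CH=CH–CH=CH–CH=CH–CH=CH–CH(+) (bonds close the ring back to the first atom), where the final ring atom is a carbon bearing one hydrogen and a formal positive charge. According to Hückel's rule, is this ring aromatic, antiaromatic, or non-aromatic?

Aromatic

Check conjugation: every atom in a ring double bond is sp² and brings one electron to the p orbital; the carbocation has an empty p orbital — every position has a p orbital, so the cyclic π system is continuous.
π-electron count: 5 × 2 = 10 from the double-bond units + 0 from the CH(+) atom = 10.
That gives a 4n+2 count (10, n = 2).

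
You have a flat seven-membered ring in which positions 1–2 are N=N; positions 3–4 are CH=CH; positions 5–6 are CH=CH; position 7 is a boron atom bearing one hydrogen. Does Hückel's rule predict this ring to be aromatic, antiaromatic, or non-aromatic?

Aromatic

The p orbitals form a continuous loop: each doubly-bonded ring atom is sp² with one p-orbital electron; the doubly-bonded nitrogens are pyridine-type — their lone pairs lie in the ring plane, leaving one electron in the p orbital; the boron has an empty p orbital. The ring is fully conjugated.
π-electron count: 3 × 2 = 6 from the double-bond units + 0 from the BH atom = 6.
That gives a 4n+2 count (6, n = 1).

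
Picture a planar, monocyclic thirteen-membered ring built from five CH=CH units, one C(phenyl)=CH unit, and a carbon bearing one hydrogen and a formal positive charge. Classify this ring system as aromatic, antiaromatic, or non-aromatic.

Antiaromatic

All ring atoms are sp² and supply a p orbital to the ring (each doubly-bonded ring atom is sp² with one p-orbital electron; the carbocation has an empty p orbital); the conjugation is uninterrupted.
Adding the contributions, 6 × 2 = 12 from the double-bond units + 0 from the CH(+) atom = 12.
A 4n π count (12, n = 3) in a planar conjugated ring means antiaromatic.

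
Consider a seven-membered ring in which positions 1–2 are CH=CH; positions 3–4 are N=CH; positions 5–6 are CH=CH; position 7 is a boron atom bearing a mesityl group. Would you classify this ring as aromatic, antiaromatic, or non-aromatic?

Every ring atom contributes a p orbital perpendicular to the ring (every atom in a ring double bond is sp² and brings one electron to the p orbital; each sp² =N– keeps its lone pair in-plane and puts one electron into the π system; the boron has an empty p orbital), so the π system is cyclic and fully conjugated.
Adding the contributions, 3 × 2 = 6 from the double-bond units + 0 from the B(mesityl) atom = 6.
That gives a 4n+2 count (6, n = 1).

Aromatic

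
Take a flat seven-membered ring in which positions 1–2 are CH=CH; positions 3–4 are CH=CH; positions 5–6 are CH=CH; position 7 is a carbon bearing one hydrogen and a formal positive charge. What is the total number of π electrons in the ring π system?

Every ring atom contributes a p orbital perpendicular to the ring (each doubly-bonded ring atom is sp² with one p-orbital electron; the carbocation has an empty p orbital), so the π system is cyclic and fully conjugated.
Counting π electrons: 3 × 2 = 6 from the double-bond units + 0 from the CH(+) atom = 6.

6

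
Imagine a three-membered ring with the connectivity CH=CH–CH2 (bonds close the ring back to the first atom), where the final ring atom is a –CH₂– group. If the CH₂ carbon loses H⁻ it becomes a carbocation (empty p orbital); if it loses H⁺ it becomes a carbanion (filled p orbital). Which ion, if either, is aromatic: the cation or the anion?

The cation

In both ions every ring atom is sp² and contributes a p orbital, so both rings are fully conjugated.
Cation: 1 × 2 + 0 = 2 π electrons → 4(0)+2, aromatic.
Anion: 1 × 2 + 2 = 4 π electrons → 4(1), antiaromatic.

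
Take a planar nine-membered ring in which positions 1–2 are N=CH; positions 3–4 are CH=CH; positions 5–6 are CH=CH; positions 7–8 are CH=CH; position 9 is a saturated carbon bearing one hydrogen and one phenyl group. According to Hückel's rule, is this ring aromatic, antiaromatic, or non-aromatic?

Non-aromatic

The CH(phenyl) position has four σ bonds — that saturated carbon is sp³ and has no p orbital in the ring π system — so the cyclic conjugation is interrupted.
Hückel's rule only applies to fully conjugated rings, so this one is simply non-aromatic.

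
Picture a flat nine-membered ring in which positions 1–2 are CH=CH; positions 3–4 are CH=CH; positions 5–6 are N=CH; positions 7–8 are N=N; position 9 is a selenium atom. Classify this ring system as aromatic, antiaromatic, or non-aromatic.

Every ring atom contributes a p orbital perpendicular to the ring (every atom in a ring double bond is sp² and brings one electron to the p orbital; each sp² =N– keeps its lone pair in-plane and puts one electron into the π system; the selenium donates one lone pair from its p orbital), so the π system is cyclic and fully conjugated.
π-electron count: 4 × 2 = 8 from the double-bond units + 2 from the Se atom = 10.
That gives a 4n+2 count (10, n = 2).

Aromatic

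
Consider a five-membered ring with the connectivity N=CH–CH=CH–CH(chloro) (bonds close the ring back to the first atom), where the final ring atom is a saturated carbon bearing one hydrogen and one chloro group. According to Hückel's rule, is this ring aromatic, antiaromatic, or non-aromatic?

The CH(chloro) position has four σ bonds — that saturated carbon is sp³ and has no p orbital in the ring π system — so the cyclic conjugation is interrupted.
A ring that is not fully conjugated cannot be aromatic or antiaromatic regardless of its π-electron count.

Non-aromatic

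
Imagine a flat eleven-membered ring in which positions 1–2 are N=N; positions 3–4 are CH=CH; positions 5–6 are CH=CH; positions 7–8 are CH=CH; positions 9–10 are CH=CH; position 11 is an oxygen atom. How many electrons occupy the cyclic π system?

12

Check conjugation: the double-bond atoms are sp², each contributing one p electron; each =N– nitrogen is pyridine-type (lone pair in the sp² plane, one electron in the p orbital); the oxygen donates one lone pair from its p orbital — every position has a p orbital, so the cyclic π system is continuous.
Adding the contributions, 5 × 2 = 10 from the double-bond units + 2 from the O atom = 12.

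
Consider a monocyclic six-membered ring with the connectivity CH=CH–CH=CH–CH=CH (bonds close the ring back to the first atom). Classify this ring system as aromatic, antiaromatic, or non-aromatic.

Aromatic

Check conjugation: every atom in a ring double bond is sp² and brings one electron to the p orbital — every position has a p orbital, so the cyclic π system is continuous.
Adding the contributions, 3 × 2 = 6 from the 3 double-bond units.
Since 6 = 4·1 + 2, the ring meets the 4n+2 criterion.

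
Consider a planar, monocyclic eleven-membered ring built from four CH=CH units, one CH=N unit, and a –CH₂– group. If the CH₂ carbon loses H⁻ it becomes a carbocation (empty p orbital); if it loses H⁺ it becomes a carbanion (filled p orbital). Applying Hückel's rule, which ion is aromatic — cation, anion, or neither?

In either ion the ring is fully conjugated: every atom, including the new sp² carbon, supplies a p orbital.
Cation: 5 × 2 + 0 = 10 π electrons → 4(2)+2, aromatic.
Anion: 5 × 2 + 2 = 12 π electrons → 4(3), antiaromatic.

The cation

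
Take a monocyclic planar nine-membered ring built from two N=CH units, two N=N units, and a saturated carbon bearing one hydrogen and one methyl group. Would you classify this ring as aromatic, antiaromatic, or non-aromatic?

Non-aromatic

Because that saturated carbon is sp³ and has no p orbital in the ring π system at the CH(methyl) position, the π system cannot extend all the way around the ring.
Broken conjugation rules out both aromaticity and antiaromaticity.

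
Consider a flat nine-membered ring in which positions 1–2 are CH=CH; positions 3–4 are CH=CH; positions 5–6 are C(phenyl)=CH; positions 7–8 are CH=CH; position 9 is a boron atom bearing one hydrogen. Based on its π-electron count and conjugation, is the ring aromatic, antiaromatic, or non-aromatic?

Antiaromatic

Every ring atom contributes a p orbital perpendicular to the ring (the double-bond atoms are sp², each contributing one p electron; the boron has an empty p orbital), so the π system is cyclic and fully conjugated.
Tallying contributions gives 4 × 2 = 8 from the double-bond units + 0 from the BH atom = 8.
A 4n π count (8, n = 2) in a planar conjugated ring means antiaromatic.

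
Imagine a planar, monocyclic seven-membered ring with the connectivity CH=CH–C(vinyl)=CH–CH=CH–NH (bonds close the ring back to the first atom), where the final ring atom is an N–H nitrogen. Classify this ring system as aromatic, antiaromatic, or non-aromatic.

Antiaromatic

All ring atoms are sp² and supply a p orbital to the ring (the double-bond atoms are sp², each contributing one p electron; the pyrrole-type nitrogen donates its lone pair from the p orbital); the conjugation is uninterrupted.
Tallying contributions gives 3 × 2 = 6 from the double-bond units + 2 from the NH atom = 8.
8 is a 4n count (n = 2), so the planar conjugated ring is antiaromatic.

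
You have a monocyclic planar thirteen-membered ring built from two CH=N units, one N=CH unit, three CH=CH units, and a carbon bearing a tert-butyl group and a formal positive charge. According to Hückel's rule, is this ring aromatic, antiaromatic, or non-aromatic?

Check conjugation: each doubly-bonded ring atom is sp² with one p-orbital electron; each sp² =N– keeps its lone pair in-plane and puts one electron into the π system; the carbocation has an empty p orbital — every position has a p orbital, so the cyclic π system is continuous.
Counting π electrons: 6 × 2 = 12 from the double-bond units + 0 from the C(tert-butyl)(+) atom = 12.
A 4n π count (12, n = 3) in a planar conjugated ring means antiaromatic.

Antiaromatic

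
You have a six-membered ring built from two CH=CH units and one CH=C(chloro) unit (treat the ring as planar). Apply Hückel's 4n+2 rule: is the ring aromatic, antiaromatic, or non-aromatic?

The p orbitals form a continuous loop: the double-bond atoms are sp², each contributing one p electron. The ring is fully conjugated.
Tallying contributions gives 3 × 2 = 6 from the 3 double-bond units.
6 = 4(1) + 2, which satisfies Hückel's 4n+2 rule.

Aromatic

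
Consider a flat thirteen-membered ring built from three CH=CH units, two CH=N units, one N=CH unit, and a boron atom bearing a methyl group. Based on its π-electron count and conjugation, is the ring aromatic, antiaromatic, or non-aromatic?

Antiaromatic

The p orbitals form a continuous loop: each doubly-bonded ring atom is sp² with one p-orbital electron; each sp² =N– keeps its lone pair in-plane and puts one electron into the π system; the boron has an empty p orbital. The ring is fully conjugated.
π-electron count: 6 × 2 = 12 from the double-bond units + 0 from the B(methyl) atom = 12.
A 4n π count (12, n = 3) in a planar conjugated ring means antiaromatic.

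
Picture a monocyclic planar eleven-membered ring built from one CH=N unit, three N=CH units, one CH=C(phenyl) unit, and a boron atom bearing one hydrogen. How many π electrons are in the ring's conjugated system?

10

Every ring atom contributes a p orbital perpendicular to the ring (every atom in a ring double bond is sp² and brings one electron to the p orbital; each =N– nitrogen is pyridine-type (lone pair in the sp² plane, one electron in the p orbital); the boron has an empty p orbital), so the π system is cyclic and fully conjugated.
Adding the contributions, 5 × 2 = 10 from the double-bond units + 0 from the BH atom = 10.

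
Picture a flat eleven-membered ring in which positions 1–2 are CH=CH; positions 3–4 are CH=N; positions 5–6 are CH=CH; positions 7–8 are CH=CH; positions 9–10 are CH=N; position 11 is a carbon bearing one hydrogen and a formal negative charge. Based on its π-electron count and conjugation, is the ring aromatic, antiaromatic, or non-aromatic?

The p orbitals form a continuous loop: each doubly-bonded ring atom is sp² with one p-orbital electron; the doubly-bonded nitrogens are pyridine-type — their lone pairs lie in the ring plane, leaving one electron in the p orbital; the carbanion's lone pair occupies the p orbital. The ring is fully conjugated.
Counting π electrons: 5 × 2 = 10 from the double-bond units + 2 from the CH(-) atom = 12.
12 = 4(3); a planar, fully conjugated 4n system is antiaromatic.

Antiaromatic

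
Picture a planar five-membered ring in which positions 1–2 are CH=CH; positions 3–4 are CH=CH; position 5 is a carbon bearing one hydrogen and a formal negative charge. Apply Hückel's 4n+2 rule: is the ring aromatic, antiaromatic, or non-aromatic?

Aromatic

The p orbitals form a continuous loop: every atom in a ring double bond is sp² and brings one electron to the p orbital; the carbanion's lone pair occupies the p orbital. The ring is fully conjugated.
Tallying contributions gives 2 × 2 = 4 from the double-bond units + 2 from the CH(-) atom = 6.
Since 6 = 4·1 + 2, the ring meets the 4n+2 criterion.
(The species described is the cyclopentadienyl anion.)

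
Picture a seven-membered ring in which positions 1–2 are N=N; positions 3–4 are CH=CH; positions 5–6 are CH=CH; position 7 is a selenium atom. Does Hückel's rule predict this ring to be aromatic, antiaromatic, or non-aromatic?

Antiaromatic

All ring atoms are sp² and supply a p orbital to the ring (every atom in a ring double bond is sp² and brings one electron to the p orbital; the doubly-bonded nitrogens are pyridine-type — their lone pairs lie in the ring plane, leaving one electron in the p orbital; the selenium donates one lone pair from its p orbital); the conjugation is uninterrupted.
Adding the contributions, 3 × 2 = 6 from the double-bond units + 2 from the Se atom = 8.
8 = 4(2); a planar, fully conjugated 4n system is antiaromatic.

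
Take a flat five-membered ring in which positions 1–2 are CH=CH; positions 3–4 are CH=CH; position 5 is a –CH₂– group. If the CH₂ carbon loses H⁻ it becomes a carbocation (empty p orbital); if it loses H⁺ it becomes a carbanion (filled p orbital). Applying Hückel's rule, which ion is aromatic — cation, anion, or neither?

In both ions every ring atom is sp² and contributes a p orbital, so both rings are fully conjugated.
Cation: 2 × 2 + 0 = 4 π electrons → 4(1), antiaromatic.
Anion: 2 × 2 + 2 = 6 π electrons → 4(1)+2, aromatic.

The anion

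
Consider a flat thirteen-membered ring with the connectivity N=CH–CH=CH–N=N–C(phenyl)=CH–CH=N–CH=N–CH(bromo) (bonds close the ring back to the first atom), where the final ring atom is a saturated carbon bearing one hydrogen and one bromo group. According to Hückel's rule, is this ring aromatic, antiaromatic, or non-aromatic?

Non-aromatic

Because that saturated carbon is sp³ and has no p orbital in the ring π system at the CH(bromo) position, the π system cannot extend all the way around the ring.
Without a continuous loop of overlapping p orbitals the Hückel electron count never comes into play.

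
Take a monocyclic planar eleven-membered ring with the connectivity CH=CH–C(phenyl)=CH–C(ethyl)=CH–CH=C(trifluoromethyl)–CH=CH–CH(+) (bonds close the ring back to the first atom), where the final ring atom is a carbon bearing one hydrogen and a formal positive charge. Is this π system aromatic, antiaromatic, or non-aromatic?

The p orbitals form a continuous loop: the double-bond atoms are sp², each contributing one p electron; the carbocation has an empty p orbital. The ring is fully conjugated.
Tallying contributions gives 5 × 2 = 10 from the double-bond units + 0 from the CH(+) atom = 10.
10 = 4(2) + 2, which satisfies Hückel's 4n+2 rule.

Aromatic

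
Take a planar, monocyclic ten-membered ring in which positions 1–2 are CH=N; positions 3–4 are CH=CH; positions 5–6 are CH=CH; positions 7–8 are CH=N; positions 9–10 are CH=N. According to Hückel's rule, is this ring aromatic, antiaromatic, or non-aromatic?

Aromatic

Every ring atom contributes a p orbital perpendicular to the ring (the double-bond atoms are sp², each contributing one p electron; each sp² =N– keeps its lone pair in-plane and puts one electron into the π system), so the π system is cyclic and fully conjugated.
Counting π electrons: 5 × 2 = 10 from the 5 double-bond units.
Since 10 = 4·2 + 2, the ring meets the 4n+2 criterion.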